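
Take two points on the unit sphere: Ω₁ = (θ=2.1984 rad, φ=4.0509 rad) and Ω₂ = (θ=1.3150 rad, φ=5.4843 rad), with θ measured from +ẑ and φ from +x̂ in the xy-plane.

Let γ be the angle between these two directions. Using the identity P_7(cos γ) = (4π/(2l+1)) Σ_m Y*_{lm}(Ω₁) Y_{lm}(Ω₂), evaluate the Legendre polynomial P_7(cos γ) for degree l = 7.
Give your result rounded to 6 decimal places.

Term-by-term m-sum for l=7 (normalisation 4π/15 = 0.837758):
  m=-7: (-0.113455, -0.009320) × (0.305690, -0.252805) = (-0.037038, 0.025833)  (running Σ = (-0.037038, 0.025833))
  m=-6: (-0.209142, 0.227465) × (0.031377, -0.386898) = (0.081443, 0.088054)  (running Σ = (0.044405, 0.113887))
  m=-5: (0.073303, 0.437919) × (0.034325, 0.039298) = (-0.014693, 0.017912)  (running Σ = (0.029712, 0.131799))
  m=-4: (0.241248, 0.130431) × (0.352110, 0.019014) = (0.082466, 0.050513)  (running Σ = (0.112178, 0.182312))
  m=-3: (-0.148039, 0.064989) × (0.047066, -0.043404) = (-0.004147, 0.009484)  (running Σ = (0.108031, 0.191796))
  m=-2: (-0.087517, 0.345891) × (-0.008539, 0.316466) = (-0.108716, -0.030650)  (running Σ = (-0.000685, 0.161147))
  m=-1: (-0.009019, -0.011585) × (0.074406, 0.076441) = (0.000215, -0.001551)  (running Σ = (-0.000470, 0.159595))
  m=0: (-0.353208, -0.000000) × (-0.303421, 0.000000) = (0.107171, 0.000000)  (running Σ = (0.106700, 0.159595))
  m=1: (0.009019, -0.011585) × (-0.074406, 0.076441) = (0.000215, 0.001551)  (running Σ = (0.106915, 0.161147))
  m=2: (-0.087517, -0.345891) × (-0.008539, -0.316466) = (-0.108716, 0.030650)  (running Σ = (-0.001801, 0.191796))
  m=3: (0.148039, 0.064989) × (-0.047066, -0.043404) = (-0.004147, -0.009484)  (running Σ = (-0.005947, 0.182312))
  m=4: (0.241248, -0.130431) × (0.352110, -0.019014) = (0.082466, -0.050513)  (running Σ = (0.076518, 0.131799))
  m=5: (-0.073303, 0.437919) × (-0.034325, 0.039298) = (-0.014693, -0.017912)  (running Σ = (0.061825, 0.113887))
  m=6: (-0.209142, -0.227465) × (0.031377, 0.386898) = (0.081443, -0.088054)  (running Σ = (0.143268, 0.025833))
  m=7: (0.113455, -0.009320) × (-0.305690, -0.252805) = (-0.037038, -0.025833)  (running Σ = (0.106230, 0.000000))
Accumulated sum (0.106230, 0.000000); after 4π/(2l+1) scaling, (0.088995, 0.000000) ⇒ P_7 = 0.088995

0.088995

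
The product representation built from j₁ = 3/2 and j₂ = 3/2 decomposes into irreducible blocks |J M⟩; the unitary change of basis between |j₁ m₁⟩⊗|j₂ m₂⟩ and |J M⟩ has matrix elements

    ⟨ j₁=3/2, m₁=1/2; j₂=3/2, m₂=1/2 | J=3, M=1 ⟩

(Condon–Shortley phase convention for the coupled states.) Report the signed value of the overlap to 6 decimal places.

+√(3/5) = +0.774597

√[7·0!3!3!/7! · 2!1!2!1!4!2!] = √(48/5)
  +(−1)^0/∏(0,0,1,2,2,1)! = 1/4  (running 1/4)
⟨..|..⟩ = √(48/5)·(1/4) = +0.774597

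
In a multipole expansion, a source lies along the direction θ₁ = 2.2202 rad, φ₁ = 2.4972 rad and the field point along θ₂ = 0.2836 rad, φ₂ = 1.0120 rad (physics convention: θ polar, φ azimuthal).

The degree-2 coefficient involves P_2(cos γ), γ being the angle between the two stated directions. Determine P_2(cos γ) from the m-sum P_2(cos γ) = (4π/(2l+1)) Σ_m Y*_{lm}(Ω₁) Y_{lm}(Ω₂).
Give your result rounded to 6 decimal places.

-0.027071

Term-by-term m-sum for l=2 (normalisation 4π/5 = 2.513274):
  [-2]  conj(Y_{2,-2})(Ω₁) = +0.068187-0.235344i ; Y_{2,-2}(Ω₂) = -0.013242-0.027190i ; Δ = -0.007302+0.001262i
  [-1]  conj(Y_{2,-1})(Ω₁) = +0.297460-0.223510i ; Y_{2,-1}(Ω₂) = +0.110028-0.175967i ; Δ = -0.006602-0.076936i
  [+0]  conj(Y_{2,0})(Ω₁) = +0.030602-0.000000i ; Y_{2,0}(Ω₂) = +0.556702+0.000000i ; Δ = +0.017036+0.000000i
  [+1]  conj(Y_{2,1})(Ω₁) = -0.297460-0.223510i ; Y_{2,1}(Ω₂) = -0.110028-0.175967i ; Δ = -0.006602+0.076936i
  [+2]  conj(Y_{2,2})(Ω₁) = +0.068187+0.235344i ; Y_{2,2}(Ω₂) = -0.013242+0.027190i ; Δ = -0.007302-0.001262i
Total Σ_m = -0.010771-0.000000i. Multiply by 2.513274: -0.027071-0.000000i. P_2(cos γ) = -0.027071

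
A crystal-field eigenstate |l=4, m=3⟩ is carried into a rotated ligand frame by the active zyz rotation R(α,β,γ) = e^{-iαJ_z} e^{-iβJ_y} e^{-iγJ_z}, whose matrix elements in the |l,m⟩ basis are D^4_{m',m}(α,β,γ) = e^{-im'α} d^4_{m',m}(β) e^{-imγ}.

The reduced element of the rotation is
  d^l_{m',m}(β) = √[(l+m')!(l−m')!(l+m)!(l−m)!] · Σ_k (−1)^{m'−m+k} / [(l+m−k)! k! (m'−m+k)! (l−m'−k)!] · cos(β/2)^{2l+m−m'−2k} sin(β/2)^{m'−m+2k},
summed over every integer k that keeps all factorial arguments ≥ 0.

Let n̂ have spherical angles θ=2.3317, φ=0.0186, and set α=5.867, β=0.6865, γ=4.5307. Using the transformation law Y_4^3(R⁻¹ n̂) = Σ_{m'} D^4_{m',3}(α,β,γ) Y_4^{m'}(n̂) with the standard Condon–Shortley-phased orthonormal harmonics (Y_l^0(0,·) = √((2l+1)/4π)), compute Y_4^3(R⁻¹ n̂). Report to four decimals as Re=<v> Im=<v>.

Re=0.1429 Im=-0.0128

Need the full column D^4_{m',3} for m'=−4..4 at α=5.8670, β=0.6865, γ=4.5307.
cos(β/2)=0.941666, sin(β/2)=0.336549
d^4_{-4,3}: single k=7 term ⇒ +0.001303;  D = -0.001172-0.000568i
d^4_{-3,3}: k∈[6..7] ⇒ +0.009020 -0.000165 = +0.008855;  D = -0.005728-0.006753i
d^4_{-2,3}: k∈[5..6] ⇒ +0.040469 -0.001723 = +0.038746;  D = -0.010979-0.037157i
d^4_{-1,3}: k∈[4..5] ⇒ +0.133445 -0.010227 = +0.123217;  D = +0.015837-0.122195i
d^4_{0,3}: k∈[3..4] ⇒ +0.333960 -0.042658 = +0.291302;  D = +0.151033-0.249090i
d^4_{1,3}: k∈[2..3] ⇒ +0.626828 -0.133445 = +0.493384;  D = +0.404530-0.282459i
d^4_{2,3}: k∈[1..2] ⇒ +0.826781 -0.316822 = +0.509959;  D = +0.500455-0.097992i
d^4_{3,3}: k∈[0..1] ⇒ +0.618265 -0.552811 = +0.065454;  D = +0.063836+0.014465i
d^4_{4,3}: single k=0 term ⇒ -0.624988;  D = -0.501668-0.372744i
Y_4^{m'}(θ=2.3317,φ=0.0186) and Σ D·Y over m':
  (-0.0012-0.0006i)·(+0.1214-0.0090i)  (-0.0057-0.0068i)·(-0.3273+0.0183i)  (-0.0110-0.0372i)·(+0.4083-0.0152i)  (+0.0158-0.1222i)·(-0.0776+0.0014i)  (+0.1510-0.2491i)·(-0.3545+0.0000i)  (+0.4045-0.2825i)·(+0.0776+0.0014i)  (+0.5005-0.0980i)·(+0.4083+0.0152i)  (+0.0638+0.0145i)·(+0.3273+0.0183i)  (-0.5017-0.3727i)·(+0.1214+0.0090i)
Y_4^3(R⁻¹ n̂) = +0.142930-0.012769i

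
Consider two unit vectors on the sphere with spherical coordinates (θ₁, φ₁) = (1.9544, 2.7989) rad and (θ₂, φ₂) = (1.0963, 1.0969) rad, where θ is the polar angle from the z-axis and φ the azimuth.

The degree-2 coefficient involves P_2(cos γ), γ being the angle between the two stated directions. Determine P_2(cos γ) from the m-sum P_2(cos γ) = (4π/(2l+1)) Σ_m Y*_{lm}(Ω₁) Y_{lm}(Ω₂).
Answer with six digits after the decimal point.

Addition theorem: P_2(cos γ) = (4π/5) Σ_m Y*_{lm}(Ω₁) Y_{lm}(Ω₂), m = −2…2:
  m=-2: (0.257156, -0.210252) × (-0.178334, -0.248219) = (-0.098048, -0.026336)  (running Σ = (-0.098048, -0.026336))
  m=-1: (0.252533, -0.090096) × (0.143285, -0.279374) = (0.011014, -0.083461)  (running Σ = (-0.087035, -0.109796))
  m=0: (-0.182857, -0.000000) × (-0.117879, 0.000000) = (0.021555, 0.000000)  (running Σ = (-0.065480, -0.109796))
  m=1: (-0.252533, -0.090096) × (-0.143285, -0.279374) = (0.011014, 0.083461)  (running Σ = (-0.054466, -0.026336))
  m=2: (0.257156, 0.210252) × (-0.178334, 0.248219) = (-0.098048, 0.026336)  (running Σ = (-0.152514, -0.000000))
Σ over m = (-0.152514, -0.000000); ×(4π/5) → (-0.383310, -0.000000). Real part: -0.383310

-0.383310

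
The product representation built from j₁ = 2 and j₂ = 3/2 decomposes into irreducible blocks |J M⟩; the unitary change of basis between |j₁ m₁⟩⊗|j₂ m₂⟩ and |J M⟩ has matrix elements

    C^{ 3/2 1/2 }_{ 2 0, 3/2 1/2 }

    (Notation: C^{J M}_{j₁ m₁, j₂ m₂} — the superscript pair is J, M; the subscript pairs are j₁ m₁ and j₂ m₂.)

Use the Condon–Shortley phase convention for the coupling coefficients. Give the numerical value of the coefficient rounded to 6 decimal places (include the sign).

−√(1/5) = -0.447214

triangle: 2!*2!*1!/6! = 4/720
(j±m)!: 2!*2!*2!*1!*2!*1! = 16
prefactor² = (2J+1)*Δ*N² = 16/45
  k=1: −1/(1!*1!*1!*1!*1!*0!) = -1
  k=2: +1/(2!*0!*0!*0!*2!*1!) = 1/4
Σ = -3/4  ⇒  CG² = 16/45*(-3/4)² = 1/5
CG = −√(1/5) = -0.447214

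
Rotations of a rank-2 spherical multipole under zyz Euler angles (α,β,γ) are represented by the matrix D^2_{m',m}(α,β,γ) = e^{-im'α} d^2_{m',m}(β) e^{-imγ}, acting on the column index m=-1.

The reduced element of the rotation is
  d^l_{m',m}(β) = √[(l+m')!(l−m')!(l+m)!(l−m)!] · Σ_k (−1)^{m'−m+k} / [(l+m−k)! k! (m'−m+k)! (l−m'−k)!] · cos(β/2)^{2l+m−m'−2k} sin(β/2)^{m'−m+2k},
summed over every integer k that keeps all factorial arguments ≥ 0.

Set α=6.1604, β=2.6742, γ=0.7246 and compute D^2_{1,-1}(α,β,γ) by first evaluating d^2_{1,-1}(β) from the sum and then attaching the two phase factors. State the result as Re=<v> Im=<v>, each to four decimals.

D^2_{1,-1}(6.1604,2.6742,0.7246) = e^{-i·1·6.1604}·d^2_{1,-1}(2.6742)·e^{-i·-1·0.7246}. Compute d first:
Half-angle: c=0.231575, s=0.972817. N=√(6·1·1·6)=6.000000
k∈{0,1} keeps every argument non-negative
  k=0: (−1)^2·6.0000/(2)·0.2316^2·0.9728^2 = +0.152253
  k=1: (−1)^3·6.0000/(6)·0.2316^0·0.9728^4 = -0.895622
d^2_{1,-1}(2.6742) = +0.152253 -0.895622 = -0.743369
Phases: e^{-i·(1)·6.1604}=+0.992471+0.122477i, e^{-i·(-1)·0.7246}=+0.748765+0.662836i ⇒ D=-0.492069-0.557194i

Re=-0.4921 Im=-0.5572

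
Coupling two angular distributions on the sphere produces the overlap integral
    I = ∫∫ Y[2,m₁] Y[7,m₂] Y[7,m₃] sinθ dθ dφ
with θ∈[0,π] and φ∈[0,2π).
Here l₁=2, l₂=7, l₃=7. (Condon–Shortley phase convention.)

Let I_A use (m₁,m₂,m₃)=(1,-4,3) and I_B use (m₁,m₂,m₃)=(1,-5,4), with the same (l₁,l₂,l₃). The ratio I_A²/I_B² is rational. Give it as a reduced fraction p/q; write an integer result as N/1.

l's match ⇒ only the (l;m) 3-j factors differ between A and B.
A: triangle coeff Δ(2,7,7) = 1/185640; Σ_t [0,1]: t=0:+1/4354560 t=1:−1/14515200 = 1/6220800; (3j)²=77/4420 [(2 7 7; 1 -4 3)], sign=+1
B: triangle coeff Δ(2,7,7) = 1/185640; Σ_t [0,1]: t=0:+1/14515200 t=1:−1/79833600 = 1/17740800; (3j)²=729/30940 [(2 7 7; 1 -5 4)], sign=-1
I_A²/I_B² = (77/4420)/(729/30940) = 539/729

539/729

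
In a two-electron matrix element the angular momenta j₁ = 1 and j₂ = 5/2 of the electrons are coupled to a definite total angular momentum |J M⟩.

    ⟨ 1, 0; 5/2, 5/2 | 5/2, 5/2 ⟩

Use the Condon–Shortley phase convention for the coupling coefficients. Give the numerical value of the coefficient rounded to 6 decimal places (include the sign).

triangle: 1!*1!*4!/7! = 24/5040
(j±m)!: 1!*1!*5!*0!*5!*0! = 14400
prefactor² = (2J+1)*Δ*N² = 2880/7
  k=1: −1/(1!*0!*0!*4!*1!*0!) = -1/24
Σ = -1/24  ⇒  CG² = 2880/7*(-1/24)² = 5/7
CG = −√(5/7) = -0.845154

-0.845154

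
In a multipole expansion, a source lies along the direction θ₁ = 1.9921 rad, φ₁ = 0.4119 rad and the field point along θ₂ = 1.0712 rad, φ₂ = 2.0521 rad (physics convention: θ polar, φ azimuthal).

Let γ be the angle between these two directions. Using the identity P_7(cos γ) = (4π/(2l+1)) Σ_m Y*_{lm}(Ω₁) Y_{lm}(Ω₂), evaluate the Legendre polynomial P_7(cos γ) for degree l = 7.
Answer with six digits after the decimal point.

0.278869

Addition theorem: P_7(cos γ) = (4π/15) Σ_m Y*_{lm}(Ω₁) Y_{lm}(Ω₂), m = −7…7:
  m=-7: Y*=-0.254784+0.067312i  Y=-0.045288-0.195592i  product +0.024704+0.046785i
  m=-6: Y*=+0.346297-0.274464i  Y=+0.396857+0.102930i  product +0.165681-0.073279i
  m=-5: Y*=-0.128001+0.240729i  Y=-0.254361+0.281342i  product -0.035169-0.097244i
  m=-4: Y*=-0.013188+0.171377i  Y=+0.001186+0.003206i  product -0.000565+0.000161i
  m=-3: Y*=-0.111653-0.320630i  Y=-0.342545-0.043699i  product +0.024235+0.114709i
  m=-2: Y*=-0.021836-0.023581i  Y=+0.089544-0.128613i  product -0.004988+0.000697i
  m=-1: Y*=+0.306557+0.133932i  Y=-0.132274-0.253267i  product -0.006629-0.095357i
  m=+0: Y*=-0.008508-0.000000i  Y=+0.195568+0.000000i  product -0.001664-0.000000i
  m=+1: Y*=-0.306557+0.133932i  Y=+0.132274-0.253267i  product -0.006629+0.095357i
  m=+2: Y*=-0.021836+0.023581i  Y=+0.089544+0.128613i  product -0.004988-0.000697i
  m=+3: Y*=+0.111653-0.320630i  Y=+0.342545-0.043699i  product +0.024235-0.114709i
  m=+4: Y*=-0.013188-0.171377i  Y=+0.001186-0.003206i  product -0.000565-0.000161i
  m=+5: Y*=+0.128001+0.240729i  Y=+0.254361+0.281342i  product -0.035169+0.097244i
  m=+6: Y*=+0.346297+0.274464i  Y=+0.396857-0.102930i  product +0.165681+0.073279i
  m=+7: Y*=+0.254784+0.067312i  Y=+0.045288-0.195592i  product +0.024704-0.046785i
Total Σ_m = +0.332875+0.000000i. Multiply by 0.837758: +0.278869+0.000000i. P_7(cos γ) = 0.278869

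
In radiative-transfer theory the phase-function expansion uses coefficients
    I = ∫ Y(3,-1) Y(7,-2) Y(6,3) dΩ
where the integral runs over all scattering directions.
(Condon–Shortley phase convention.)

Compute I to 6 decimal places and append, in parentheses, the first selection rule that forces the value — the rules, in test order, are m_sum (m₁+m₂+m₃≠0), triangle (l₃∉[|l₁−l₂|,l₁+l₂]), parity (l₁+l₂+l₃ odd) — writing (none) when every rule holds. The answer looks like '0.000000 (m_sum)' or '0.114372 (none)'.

Rules hold: Σm=0, L=16 even, 4≤6≤10.
N = 7·15·13 = 1365
Δ = 4!·2!·10!/17! = 1/2042040
Racah Σ t=1..3: t=1:−1/207360 t=2:+1/57600 t=3:−1/207360 = 1/129600
⇒ 3j(3 7 6; 0 0 0)² = 168/12155, sgn +1
Racah Σ t=2..4: t=2:+1/241920 t=3:−1/483840 t=4:+1/17418240 = 37/17418240
⇒ 3j(3 7 6; -1 -2 3)² = 1369/136136, sgn -1
4πI² = N·(3j₀)²·(3jₘ)² = 86247/454597
I = -1·√(0.189722/4π) = -0.12287224
No selection rule forces the value: the integral is nonzero (none).

-0.122872 (none)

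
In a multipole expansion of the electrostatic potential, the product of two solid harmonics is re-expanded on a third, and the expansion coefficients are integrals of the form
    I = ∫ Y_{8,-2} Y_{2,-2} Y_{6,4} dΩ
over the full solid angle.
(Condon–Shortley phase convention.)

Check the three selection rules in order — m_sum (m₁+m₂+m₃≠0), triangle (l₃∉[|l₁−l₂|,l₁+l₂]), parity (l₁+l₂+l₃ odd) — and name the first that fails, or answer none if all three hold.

azimuthal sum: -2 − 2 + 4 = 0  ✓
6 ≤ 6 ≤ 10 (triangle on l)  ✓
L = 8 + 2 + 6 = 16 (even)  ✓

none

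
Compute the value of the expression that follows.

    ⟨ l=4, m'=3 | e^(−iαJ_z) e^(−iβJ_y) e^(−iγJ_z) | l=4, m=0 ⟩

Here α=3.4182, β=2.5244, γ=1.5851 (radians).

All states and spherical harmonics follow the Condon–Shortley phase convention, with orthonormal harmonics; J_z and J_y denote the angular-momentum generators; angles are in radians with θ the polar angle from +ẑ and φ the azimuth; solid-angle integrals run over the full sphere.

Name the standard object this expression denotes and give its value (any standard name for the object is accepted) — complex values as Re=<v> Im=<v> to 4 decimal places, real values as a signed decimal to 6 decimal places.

Wigner D-matrix element, Re=-0.1578 Im=0.1725

This is a Wigner D-matrix element — the rotation-matrix element ⟨l m'| R(α,β,γ) |l m⟩ in the angular-momentum basis.
First d^4_{3,0}(β=2.5244), then the phase factors e^{-i(3)α} and e^{-i(0)γ}:
With c≡cos(β/2)=0.303722 and s≡sin(β/2)=0.952761, N=[5040·1·24·24]^{1/2}=1703.830978
k∈{0,1} keeps every argument non-negative
  k=0: (−1)^3·1703.8310/(144)·0.3037^5·0.9528^3 = -0.026448
  k=1: (−1)^4·1703.8310/(144)·0.3037^3·0.9528^5 = +0.260262
d^4_{3,0}(2.5244) = -0.026448 +0.260262 = +0.233814
Attach z-rotation phases: D = e^{-i(3)(3.4182)}·(+0.233814)·e^{-i(0)(1.5851)} = -0.157826+0.172510i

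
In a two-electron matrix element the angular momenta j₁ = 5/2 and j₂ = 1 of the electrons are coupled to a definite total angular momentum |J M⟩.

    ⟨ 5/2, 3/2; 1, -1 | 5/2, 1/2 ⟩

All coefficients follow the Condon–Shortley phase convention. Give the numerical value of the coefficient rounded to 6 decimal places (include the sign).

+√(16/35) = +0.676123

j₁+j₂−J=1  J+j₁−j₂=4  J−j₁+j₂=1  j₁+j₂+J+1=7
(j₁±m₁, j₂±m₂, J±M) = (4,1,0,2,3,2)
P² = 576/35
sum k=0..0:
  [0] +1/6 = 1/6
S = 1/6
C² = P²·S² = 16/35 ; C = +0.676123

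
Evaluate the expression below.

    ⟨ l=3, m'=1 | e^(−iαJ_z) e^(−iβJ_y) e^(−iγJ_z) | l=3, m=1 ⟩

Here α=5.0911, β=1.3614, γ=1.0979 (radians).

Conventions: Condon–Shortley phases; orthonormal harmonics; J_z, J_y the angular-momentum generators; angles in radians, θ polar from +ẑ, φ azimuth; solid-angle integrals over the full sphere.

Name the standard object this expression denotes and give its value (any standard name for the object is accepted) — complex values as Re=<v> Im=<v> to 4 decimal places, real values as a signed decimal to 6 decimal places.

Wigner D-matrix element, Re=-0.3653 Im=-0.0345

This is a Wigner D-matrix element — the rotation-matrix element ⟨l m'| R(α,β,γ) |l m⟩ in the angular-momentum basis.
D^3_{1,1}(5.0911,1.3614,1.0979) = e^{-i·1·5.0911}·d^3_{1,1}(1.3614)·e^{-i·1·1.0979}. Compute d first:
Half-angle: c=0.777132, s=0.629337. N=√(24·2·24·2)=48.000000
k∈{0,1,2} keeps every argument non-negative
  k=0: (−1)^0·48.0000/(48)·0.7771^6·0.6293^0 = +0.220277
  k=1: (−1)^1·48.0000/(6)·0.7771^4·0.6293^2 = -1.155678
  k=2: (−1)^2·48.0000/(8)·0.7771^2·0.6293^4 = +0.568427
d^3_{1,1}(1.3614) = +0.220277 -1.155678 +0.568427 = -0.366973
D = (+0.369723+0.929142i)·(-0.366973)·(+0.455467-0.890253i) = -0.365347-0.034512i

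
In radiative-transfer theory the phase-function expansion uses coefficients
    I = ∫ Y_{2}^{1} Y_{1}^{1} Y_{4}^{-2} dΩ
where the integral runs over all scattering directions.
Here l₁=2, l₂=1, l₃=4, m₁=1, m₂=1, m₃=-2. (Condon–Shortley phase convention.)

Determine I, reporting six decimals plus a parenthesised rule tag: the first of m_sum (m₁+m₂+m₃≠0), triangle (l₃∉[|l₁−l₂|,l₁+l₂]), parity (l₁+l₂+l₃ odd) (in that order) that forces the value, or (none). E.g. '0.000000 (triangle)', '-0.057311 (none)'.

triangle: need 1≤l₃≤3, have 4; I=0

0.000000 (triangle)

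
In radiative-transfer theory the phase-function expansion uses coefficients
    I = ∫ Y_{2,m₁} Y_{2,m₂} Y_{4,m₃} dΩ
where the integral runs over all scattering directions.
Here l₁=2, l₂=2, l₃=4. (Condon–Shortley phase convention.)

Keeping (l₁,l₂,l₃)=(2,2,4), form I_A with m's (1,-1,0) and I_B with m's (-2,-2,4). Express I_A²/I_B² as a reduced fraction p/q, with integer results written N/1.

Same 2,2,4: normalisation and zero-m 3j drop out of the ratio.
A: Δ: 0! 4! 4! / 9! → 1/630; sum: t=0:+1/36 = 1/36; 3j²(2 2 4; 1 -1 0) = Δ·Π!·Σ² = 8/315  (sign +1)
B: Δ: 0! 4! 4! / 9! → 1/630; sum: t=0:+1/576 = 1/576; 3j²(2 2 4; -2 -2 4) = Δ·Π!·Σ² = 1/9  (sign +1)
I_A²/I_B² = (8/315)/(1/9) = 8/35

8/35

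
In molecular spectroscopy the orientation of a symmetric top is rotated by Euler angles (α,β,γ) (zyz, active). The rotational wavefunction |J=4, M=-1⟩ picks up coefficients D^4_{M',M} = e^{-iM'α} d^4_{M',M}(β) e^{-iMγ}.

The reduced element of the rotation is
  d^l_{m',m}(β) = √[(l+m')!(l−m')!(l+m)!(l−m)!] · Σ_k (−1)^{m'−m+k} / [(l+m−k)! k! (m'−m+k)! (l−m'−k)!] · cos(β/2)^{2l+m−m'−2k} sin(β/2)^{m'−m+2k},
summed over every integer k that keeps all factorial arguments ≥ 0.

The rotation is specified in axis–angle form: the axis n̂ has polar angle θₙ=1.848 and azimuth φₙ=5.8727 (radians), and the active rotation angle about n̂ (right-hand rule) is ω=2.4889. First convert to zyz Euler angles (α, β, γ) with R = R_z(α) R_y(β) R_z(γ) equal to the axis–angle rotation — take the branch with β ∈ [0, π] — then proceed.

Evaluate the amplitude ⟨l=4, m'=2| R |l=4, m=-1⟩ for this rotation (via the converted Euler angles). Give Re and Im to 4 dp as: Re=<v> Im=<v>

Axis–angle → zyz. n̂ = (sinθₙcosφₙ, sinθₙsinφₙ, cosθₙ) = (+0.881923, -0.383820, -0.273667), ω = 2.4889.
R = I cosω + sinω [n̂]ₓ + (1−cosω) n̂n̂ᵀ gives
  R = [+0.601252, -0.441216, -0.666202; -0.773627, -0.530096, -0.347129; -0.199992, +0.724104, -0.660058]
β = atan2(√(R₁₃²+R₂₃²), R₃₃) = 2.291693; α = atan2(R₂₃, R₁₃) mod 2π = 3.621944; γ = atan2(R₃₂, −R₃₁) mod 2π = 1.301322
First d^4_{2,-1}(β=2.2917), then the phase factors e^{-i(2)α} and e^{-i(-1)γ}:
Half-angle: c=0.412275, s=0.911059. N=√(720·2·6·120)=1018.233765
k: max(0,(-1)−(2))=0 … min(4+(-1),4−(2))=2
  k=0: (−1)^3·1018.2338/(72)·0.4123^5·0.9111^3 = -0.127377
  k=1: (−1)^4·1018.2338/(48)·0.4123^3·0.9111^5 = +0.933042
  k=2: (−1)^5·1018.2338/(240)·0.4123^1·0.9111^7 = -0.911276
d^4_{2,-1}(2.2917) = -0.127377 +0.933042 -0.911276 = -0.105611
D = (+0.572945-0.819594i)·(-0.105611)·(+0.266225+0.963911i) = -0.099544-0.035282i

Re=-0.0995 Im=-0.0353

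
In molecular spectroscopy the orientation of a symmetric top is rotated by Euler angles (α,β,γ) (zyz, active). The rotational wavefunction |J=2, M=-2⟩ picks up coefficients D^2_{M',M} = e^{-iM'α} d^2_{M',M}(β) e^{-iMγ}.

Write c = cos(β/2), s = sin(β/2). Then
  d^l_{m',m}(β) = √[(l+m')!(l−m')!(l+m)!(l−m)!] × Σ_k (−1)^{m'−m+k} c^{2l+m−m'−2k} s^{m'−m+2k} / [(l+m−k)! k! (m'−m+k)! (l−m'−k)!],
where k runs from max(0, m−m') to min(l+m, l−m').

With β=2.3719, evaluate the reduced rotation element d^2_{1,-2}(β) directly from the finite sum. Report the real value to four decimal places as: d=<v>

d=-0.5978

d^2_{1,-2}(β=2.3719) via the finite sum:
With c≡cos(β/2)=0.375417 and s≡sin(β/2)=0.926856, N=[6·1·1·24]^{1/2}=12.000000
Admissible k: 0..0 (factorial args all ≥0)
  k=0: (−1)^3·12.0000/(6)·0.3754^1·0.9269^3 = -0.597834
d^2_{1,-2}(2.3719) = -0.597834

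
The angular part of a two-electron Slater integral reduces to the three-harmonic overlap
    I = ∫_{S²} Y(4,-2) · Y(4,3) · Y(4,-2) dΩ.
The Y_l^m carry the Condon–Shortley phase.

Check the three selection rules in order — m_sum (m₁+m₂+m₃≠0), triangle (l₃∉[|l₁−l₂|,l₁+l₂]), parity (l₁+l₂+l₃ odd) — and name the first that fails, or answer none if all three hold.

m_sum

Σmᵢ = -1  ✗
l₃∈[|l₁−l₂|,l₁+l₂]=[0,8], have l₃=4
Σlᵢ = 12 ⇒ even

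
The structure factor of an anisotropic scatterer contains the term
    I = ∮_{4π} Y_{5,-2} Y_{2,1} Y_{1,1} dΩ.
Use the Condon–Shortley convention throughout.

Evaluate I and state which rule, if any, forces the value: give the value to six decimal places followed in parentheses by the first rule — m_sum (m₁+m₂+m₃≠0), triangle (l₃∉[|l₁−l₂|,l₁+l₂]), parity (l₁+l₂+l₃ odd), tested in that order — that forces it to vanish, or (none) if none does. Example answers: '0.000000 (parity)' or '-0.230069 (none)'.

l₃=1 ∉ [3,7] — triangle fails ⇒ I = 0

0.000000 (triangle)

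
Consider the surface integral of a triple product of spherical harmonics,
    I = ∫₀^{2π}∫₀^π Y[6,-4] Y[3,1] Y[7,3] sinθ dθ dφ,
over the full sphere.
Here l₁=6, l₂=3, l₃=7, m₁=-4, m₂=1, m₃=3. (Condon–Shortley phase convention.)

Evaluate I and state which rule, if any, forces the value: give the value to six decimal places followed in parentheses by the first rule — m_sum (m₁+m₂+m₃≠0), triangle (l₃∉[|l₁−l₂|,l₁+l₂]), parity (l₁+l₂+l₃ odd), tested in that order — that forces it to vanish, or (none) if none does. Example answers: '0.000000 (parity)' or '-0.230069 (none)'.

0.163772 (none)

Rules hold: Σm=0, L=16 even, 3≤7≤9.
N = 13·7·15 = 1365
Δ = 2!·10!·4!/17! = 1/2042040
Racah Σ t=0..2: t=0:+1/207360 t=1:−1/57600 t=2:+1/207360 = -1/129600
⇒ 3j(6 3 7; 0 0 0)² = 168/12155, sgn +1
Racah Σ t=0..2: t=0:+1/174182400 t=1:−1/2177280 t=2:+1/645120 = 191/174182400
⇒ 3j(6 3 7; -4 1 3)² = 36481/2042040, sgn +1
4πI² = N·(3j₀)²·(3jₘ)² = 766101/2272985
I = +1·√(0.337046/4π) = 0.16377205
No selection rule forces the value: the integral is nonzero (none).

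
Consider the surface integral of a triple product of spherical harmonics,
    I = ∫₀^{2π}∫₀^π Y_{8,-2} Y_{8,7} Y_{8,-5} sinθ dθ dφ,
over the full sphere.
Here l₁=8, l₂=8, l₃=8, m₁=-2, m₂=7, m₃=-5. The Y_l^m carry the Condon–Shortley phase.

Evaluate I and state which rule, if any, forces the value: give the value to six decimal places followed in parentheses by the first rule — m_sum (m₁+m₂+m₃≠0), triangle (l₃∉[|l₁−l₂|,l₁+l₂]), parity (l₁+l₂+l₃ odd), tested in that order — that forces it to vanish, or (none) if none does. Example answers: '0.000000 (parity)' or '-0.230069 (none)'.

m-sum 0 ✓  L=24 even ✓  0≤8≤16 ✓
Π(2lᵢ+1) = 17×17×17 = 4913
triangle coeff Δ(8,8,8) = 1/236637794250
Σ_t [0,8]: t=0:+1/65548320768000 t=1:−1/128024064000 t=2:+1/2985984000 t=3:−1/373248000 t=4:+1/191102976 t=5:−1/373248000 t=6:+1/2985984000 t=7:−1/128024064000 t=8:+1/65548320768000 = 11/20808990720
(3j)²=490/96577 [(8 8 8; 0 0 0)], sign=+1
Σ_t [7,8]: t=7:−1/146313216000 t=8:+1/292626432000 = -1/292626432000
(3j)²=234/37145 [(8 8 8; -2 7 -5)], sign=+1
⇒ 4πI² = 29988/190969
I = (+1)√(29988/190969/(4π)) = 0.11178599
No selection rule forces the value: the integral is nonzero (none).

0.111786 (none)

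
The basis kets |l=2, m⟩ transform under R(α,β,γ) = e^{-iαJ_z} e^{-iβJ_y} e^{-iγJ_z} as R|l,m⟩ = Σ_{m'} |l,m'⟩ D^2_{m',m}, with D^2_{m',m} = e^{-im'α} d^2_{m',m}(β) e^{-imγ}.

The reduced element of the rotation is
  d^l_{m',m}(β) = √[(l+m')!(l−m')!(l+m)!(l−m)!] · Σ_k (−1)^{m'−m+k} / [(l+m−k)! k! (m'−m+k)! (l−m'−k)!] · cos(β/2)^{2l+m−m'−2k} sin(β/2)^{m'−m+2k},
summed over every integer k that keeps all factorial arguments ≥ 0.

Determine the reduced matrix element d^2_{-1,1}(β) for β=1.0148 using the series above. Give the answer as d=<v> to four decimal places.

d^2_{-1,1}(β=1.0148) via the finite sum:
With c≡cos(β/2)=0.874011 and s≡sin(β/2)=0.485906, N=[1·6·6·1]^{1/2}=6.000000
k: max(0,(1)−(-1))=2 … min(2+(1),2−(-1))=3
  k=2: (−1)^0·6.0000/(2)·0.8740^2·0.4859^2 = +0.541078
  k=3: (−1)^1·6.0000/(6)·0.8740^0·0.4859^4 = -0.055746
d^2_{-1,1}(1.0148) = +0.541078 -0.055746 = +0.485333

d=0.4853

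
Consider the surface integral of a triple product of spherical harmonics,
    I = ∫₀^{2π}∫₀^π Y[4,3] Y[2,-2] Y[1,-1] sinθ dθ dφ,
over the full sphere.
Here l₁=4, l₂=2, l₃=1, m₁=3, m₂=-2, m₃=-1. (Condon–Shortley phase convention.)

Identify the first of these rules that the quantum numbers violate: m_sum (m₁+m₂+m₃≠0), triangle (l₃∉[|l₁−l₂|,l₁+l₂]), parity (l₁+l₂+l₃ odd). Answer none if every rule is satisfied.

m₁+m₂+m₃ = 3 − 2 − 1 = 0  ✓
triangle: need |l₁−l₂| ≤ l₃ ≤ l₁+l₂ = [2,6]; l₃=1 is outside  ✗
parity: l₁+l₂+l₃ = 7 is odd

triangle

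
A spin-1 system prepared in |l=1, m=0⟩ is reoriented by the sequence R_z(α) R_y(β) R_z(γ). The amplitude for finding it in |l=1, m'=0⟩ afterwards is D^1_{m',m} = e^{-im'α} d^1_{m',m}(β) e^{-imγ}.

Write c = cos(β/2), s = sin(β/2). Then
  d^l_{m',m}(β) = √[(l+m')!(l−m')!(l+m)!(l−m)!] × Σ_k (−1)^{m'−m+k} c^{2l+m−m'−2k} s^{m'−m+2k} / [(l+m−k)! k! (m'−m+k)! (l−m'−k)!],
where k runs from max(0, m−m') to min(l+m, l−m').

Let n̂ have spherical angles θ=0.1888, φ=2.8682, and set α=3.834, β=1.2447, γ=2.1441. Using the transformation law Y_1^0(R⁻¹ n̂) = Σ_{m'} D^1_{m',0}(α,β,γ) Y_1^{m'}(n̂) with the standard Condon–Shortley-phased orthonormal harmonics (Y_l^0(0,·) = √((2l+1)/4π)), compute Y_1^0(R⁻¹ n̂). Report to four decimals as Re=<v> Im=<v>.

Re=0.2031 Im=0.0000

Need the full column D^1_{m',0} for m'=−1..1 at α=3.8340, β=1.2447, γ=2.1441.
cos(β/2)=0.812511, sin(β/2)=0.582946
d^1_{-1,0}: single k=1 term ⇒ +0.669842;  D = -0.515585-0.427622i
d^1_{0,0}: k∈[0..1] ⇒ +0.660174 -0.339826 = +0.320348;  D = +0.320348+0.000000i
d^1_{1,0}: single k=0 term ⇒ -0.669842;  D = +0.515585-0.427622i
Y_1^{m'}(θ=0.1888,φ=2.8682) and Σ D·Y over m':
  (-0.5156-0.4276i)·(-0.0624-0.0175i)  (+0.3203+0.0000i)·(+0.4799+0.0000i)  (+0.5156-0.4276i)·(+0.0624-0.0175i)
Y_1^0(R⁻¹ n̂) = +0.203148+0.000000i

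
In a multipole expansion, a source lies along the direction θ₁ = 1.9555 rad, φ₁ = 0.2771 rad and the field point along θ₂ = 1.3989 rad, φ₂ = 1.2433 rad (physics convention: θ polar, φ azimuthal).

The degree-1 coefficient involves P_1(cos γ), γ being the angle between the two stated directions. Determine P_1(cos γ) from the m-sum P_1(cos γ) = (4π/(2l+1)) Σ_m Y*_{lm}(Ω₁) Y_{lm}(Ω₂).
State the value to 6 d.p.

0.454925

Addition theorem: P_1(cos γ) = (4π/3) Σ_m Y*_{lm}(Ω₁) Y_{lm}(Ω₂), m = −1…1:
  term(m=-1) = (0.061965, -0.089687)   from Y*(Ω₁)=(0.308026, 0.087608), Y(Ω₂)=(0.109498, -0.322310)
  term(m=+0) = (-0.015325, -0.000000)   from Y*(Ω₁)=(-0.183365, -0.000000), Y(Ω₂)=(0.083576, 0.000000)
  term(m=+1) = (0.061965, 0.089687)   from Y*(Ω₁)=(-0.308026, 0.087608), Y(Ω₂)=(-0.109498, -0.322310)
Σ over m = (0.108605, 0.000000); ×(4π/3) → (0.454925, 0.000000). Real part: 0.454925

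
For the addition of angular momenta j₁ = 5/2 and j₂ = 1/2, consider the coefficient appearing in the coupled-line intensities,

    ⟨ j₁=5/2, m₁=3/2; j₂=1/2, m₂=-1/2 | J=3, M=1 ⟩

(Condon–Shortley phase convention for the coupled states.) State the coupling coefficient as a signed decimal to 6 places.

+0.577350

triangle: 0!·5!·1!/7! = 120/5040
(j±m)!: 4!·1!·0!·1!·4!·2! = 1152
prefactor² = (2J+1)·Δ·N² = 192
  k=0: +1/(0!·0!·1!·0!·4!·1!) = 1/24
Σ = 1/24  ⇒  CG² = 192·(1/24)² = 1/3
CG = +√(1/3) = +0.577350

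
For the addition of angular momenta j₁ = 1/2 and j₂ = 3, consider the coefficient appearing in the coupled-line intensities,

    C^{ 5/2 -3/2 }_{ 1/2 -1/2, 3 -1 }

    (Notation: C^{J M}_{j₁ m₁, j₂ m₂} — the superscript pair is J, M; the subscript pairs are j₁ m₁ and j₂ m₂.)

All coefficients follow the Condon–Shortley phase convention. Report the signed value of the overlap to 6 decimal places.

-0.534522

√[6·1!0!5!/7! · 0!1!2!4!1!4!] = √(1152/7)
  +(−1)^1/∏(1,0,0,1,0,4)! = -1/24  (running -1/24)
⟨..|..⟩ = √(1152/7)·(-1/24) = -0.534522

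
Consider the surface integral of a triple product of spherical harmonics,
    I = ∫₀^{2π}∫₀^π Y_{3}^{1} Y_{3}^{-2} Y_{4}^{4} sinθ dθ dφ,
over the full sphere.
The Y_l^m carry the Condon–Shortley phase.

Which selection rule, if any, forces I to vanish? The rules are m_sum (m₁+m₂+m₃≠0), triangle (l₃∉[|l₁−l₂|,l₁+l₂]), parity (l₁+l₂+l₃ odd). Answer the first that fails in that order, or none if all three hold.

m_sum

Σmᵢ = 3  ✗
l₃∈[|l₁−l₂|,l₁+l₂]=[0,6], have l₃=4
Σlᵢ = 10 ⇒ even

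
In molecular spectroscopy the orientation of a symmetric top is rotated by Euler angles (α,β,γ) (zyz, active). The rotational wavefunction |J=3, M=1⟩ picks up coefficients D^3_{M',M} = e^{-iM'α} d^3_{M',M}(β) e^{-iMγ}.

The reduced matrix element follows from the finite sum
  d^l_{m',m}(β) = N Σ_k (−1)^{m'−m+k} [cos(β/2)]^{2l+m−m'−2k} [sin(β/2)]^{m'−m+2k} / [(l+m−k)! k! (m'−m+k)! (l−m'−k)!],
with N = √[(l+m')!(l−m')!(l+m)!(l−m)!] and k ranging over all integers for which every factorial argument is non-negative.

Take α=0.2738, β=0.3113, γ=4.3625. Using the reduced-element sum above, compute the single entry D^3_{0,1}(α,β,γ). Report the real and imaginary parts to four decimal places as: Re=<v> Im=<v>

Re=-0.1605 Im=0.4399

Split into d^3_{0,1}(β=0.3113) × two z-phases.
Half-angle: c=0.987911, s=0.155022. N=√(6·6·24·2)=41.569219
k∈{1,2,3} keeps every argument non-negative
  k=1: (−1)^0·41.5692/(12)·0.9879^5·0.1550^1 = +0.505328
  k=2: (−1)^1·41.5692/(4)·0.9879^3·0.1550^3 = -0.037329
  k=3: (−1)^2·41.5692/(12)·0.9879^1·0.1550^5 = +0.000306
d^3_{0,1}(0.3113) = +0.505328 -0.037329 +0.000306 = +0.468306
Attach z-rotation phases: D = e^{-i(0)(0.2738)}·(+0.468306)·e^{-i(1)(4.3625)} = -0.160532+0.439931i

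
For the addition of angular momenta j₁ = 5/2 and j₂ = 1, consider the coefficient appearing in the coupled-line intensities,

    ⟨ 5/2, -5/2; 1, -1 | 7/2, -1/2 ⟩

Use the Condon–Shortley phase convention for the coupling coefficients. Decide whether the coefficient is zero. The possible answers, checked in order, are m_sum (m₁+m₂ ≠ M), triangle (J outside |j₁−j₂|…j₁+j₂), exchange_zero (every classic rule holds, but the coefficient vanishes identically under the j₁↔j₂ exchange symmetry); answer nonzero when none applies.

m_sum

m-sum: m₁+m₂ = -5/2+(-1) = -7/2, M = -1/2  ✗ ⇒ coefficient is 0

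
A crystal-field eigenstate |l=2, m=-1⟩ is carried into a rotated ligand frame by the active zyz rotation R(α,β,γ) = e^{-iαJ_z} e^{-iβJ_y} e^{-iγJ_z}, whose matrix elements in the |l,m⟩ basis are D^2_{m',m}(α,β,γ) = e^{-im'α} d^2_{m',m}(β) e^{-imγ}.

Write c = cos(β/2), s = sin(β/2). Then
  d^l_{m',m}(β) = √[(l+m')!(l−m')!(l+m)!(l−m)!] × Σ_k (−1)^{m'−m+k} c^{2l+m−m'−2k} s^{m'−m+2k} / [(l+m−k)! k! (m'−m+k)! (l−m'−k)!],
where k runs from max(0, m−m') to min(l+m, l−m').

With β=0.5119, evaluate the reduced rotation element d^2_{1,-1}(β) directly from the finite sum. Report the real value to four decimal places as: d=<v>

d^2_{1,-1}(β=0.5119) via the finite sum:
c=cos(0.511900/2)=0.967423, s=sin(0.511900/2)=0.253165; N=√[6·1·1·6]=6.000000
Admissible k: 0..1 (factorial args all ≥0)
  k=0: (−1)^2·6.0000/(2)·0.9674^2·0.2532^2 = +0.179953
  k=1: (−1)^3·6.0000/(6)·0.9674^0·0.2532^4 = -0.004108
d^2_{1,-1}(0.5119) = +0.179953 -0.004108 = +0.175846

d=0.1758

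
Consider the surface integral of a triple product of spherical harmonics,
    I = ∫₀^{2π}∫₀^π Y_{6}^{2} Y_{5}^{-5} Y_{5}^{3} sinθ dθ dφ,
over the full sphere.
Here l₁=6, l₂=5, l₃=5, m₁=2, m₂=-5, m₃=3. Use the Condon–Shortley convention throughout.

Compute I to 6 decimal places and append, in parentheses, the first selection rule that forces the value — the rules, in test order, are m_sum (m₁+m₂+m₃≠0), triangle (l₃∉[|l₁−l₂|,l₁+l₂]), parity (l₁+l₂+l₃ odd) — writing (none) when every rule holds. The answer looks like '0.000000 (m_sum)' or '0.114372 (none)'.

0.140602 (none)

Rules hold: Σm=0, L=16 even, 1≤5≤11.
N = 13·11·11 = 1573
Δ = 6!·6!·4!/17! = 1/28588560
Racah Σ t=1..5: t=1:−1/345600 t=2:+1/13824 t=3:−1/5184 t=4:+1/13824 t=5:−1/345600 = -7/129600
⇒ 3j(6 5 5; 0 0 0)² = 80/7293, sgn +1
Racah Σ t=0..0: t=0:+1/829440 = 1/829440
⇒ 3j(6 5 5; 2 -5 3)² = 35/2431, sgn +1
4πI² = N·(3j₀)²·(3jₘ)² = 2800/11271
I = +1·√(0.248425/4π) = 0.14060244
No selection rule forces the value: the integral is nonzero (none).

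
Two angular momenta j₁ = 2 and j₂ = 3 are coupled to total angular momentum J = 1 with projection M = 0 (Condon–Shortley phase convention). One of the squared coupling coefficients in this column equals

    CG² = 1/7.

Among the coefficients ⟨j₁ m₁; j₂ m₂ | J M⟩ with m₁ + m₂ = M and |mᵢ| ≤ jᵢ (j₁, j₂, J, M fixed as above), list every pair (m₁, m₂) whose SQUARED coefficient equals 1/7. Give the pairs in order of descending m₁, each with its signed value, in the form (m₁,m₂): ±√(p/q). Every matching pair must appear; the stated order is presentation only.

(2,-2): +√(1/7); (-2,2): +√(1/7)

Admissible pairs with m₁+m₂ = M = 0: (-2,2), (-1,1), (0,0), (1,-1), (2,-2)
  (m₁,m₂)=(2,-2): CG² = 1/7, CG = +√(1/7)   ← matches the target
  (m₁,m₂)=(1,-1): CG² = 8/35, CG = −√(8/35)
  (m₁,m₂)=(0,0): CG² = 9/35, CG = +√(9/35)
  (m₁,m₂)=(-1,1): CG² = 8/35, CG = −√(8/35)
  (m₁,m₂)=(-2,2): CG² = 1/7, CG = +√(1/7)   ← matches the target
Pairs with CG² = 1/7: (2,-2): +√(1/7); (-2,2): +√(1/7)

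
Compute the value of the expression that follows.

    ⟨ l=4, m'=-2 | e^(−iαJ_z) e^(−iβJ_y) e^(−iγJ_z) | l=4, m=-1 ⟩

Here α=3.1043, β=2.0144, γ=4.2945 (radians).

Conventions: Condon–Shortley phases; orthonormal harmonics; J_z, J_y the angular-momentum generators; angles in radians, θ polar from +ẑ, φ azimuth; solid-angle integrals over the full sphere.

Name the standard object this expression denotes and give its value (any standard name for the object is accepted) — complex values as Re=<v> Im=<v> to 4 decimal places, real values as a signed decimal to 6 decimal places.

This is a Wigner D-matrix element — the rotation-matrix element ⟨l m'| R(α,β,γ) |l m⟩ in the angular-momentum basis.
Split into d^4_{-2,-1}(β=2.0144) × two z-phases.
With c≡cos(β/2)=0.534230 and s≡sin(β/2)=0.845339, N=[2·720·6·120]^{1/2}=1018.233765
Admissible k: 1..3 (factorial args all ≥0)
  k=1: (−1)^0·1018.2338/(240)·0.5342^7·0.8453^1 = +0.044541
  k=2: (−1)^1·1018.2338/(48)·0.5342^5·0.8453^3 = -0.557622
  k=3: (−1)^2·1018.2338/(72)·0.5342^3·0.8453^5 = +0.930796
d^4_{-2,-1}(2.0144) = +0.044541 -0.557622 +0.930796 = +0.417716
Phases: e^{-i·(-2)·3.1043}=+0.997220-0.074516i, e^{-i·(-1)·4.2945}=-0.405832-0.913948i ⇒ D=-0.197499-0.368077i

Wigner D-matrix element, Re=-0.1975 Im=-0.3681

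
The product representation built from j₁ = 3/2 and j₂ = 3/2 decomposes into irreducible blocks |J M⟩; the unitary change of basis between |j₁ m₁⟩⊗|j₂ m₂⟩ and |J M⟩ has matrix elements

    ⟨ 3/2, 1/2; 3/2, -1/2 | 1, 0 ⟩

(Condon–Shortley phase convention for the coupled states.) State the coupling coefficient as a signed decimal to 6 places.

triangle: 2!×1!×1!/5! = 2/120
(j±m)!: 2!×1!×1!×2!×1!×1! = 4
prefactor² = (2J+1)×Δ×N² = 1/5
  k=0: +1/(0!×2!×1!×1!×0!×0!) = 1/2
  k=1: −1/(1!×1!×0!×0!×1!×1!) = -1
Σ = -1/2  ⇒  CG² = 1/5×(-1/2)² = 1/20
CG = −√(1/20) = -0.223607

−√(1/20) = -0.223607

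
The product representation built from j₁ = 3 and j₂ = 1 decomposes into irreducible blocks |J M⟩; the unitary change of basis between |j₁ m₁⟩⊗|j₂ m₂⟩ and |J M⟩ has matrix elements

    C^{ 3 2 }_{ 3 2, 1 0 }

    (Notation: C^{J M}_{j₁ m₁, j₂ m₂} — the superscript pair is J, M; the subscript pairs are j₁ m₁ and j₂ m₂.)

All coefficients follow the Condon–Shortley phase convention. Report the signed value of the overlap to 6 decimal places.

triangle: 1!×5!×1!/8! = 120/40320
(j±m)!: 5!×1!×1!×1!×5!×1! = 14400
prefactor² = (2J+1)×Δ×N² = 300
  k=0: +1/(0!×1!×1!×1!×4!×0!) = 1/24
  k=1: −1/(1!×0!×0!×0!×5!×1!) = -1/120
Σ = 1/30  ⇒  CG² = 300×(1/30)² = 1/3
CG = +√(1/3) = +0.577350

+0.577350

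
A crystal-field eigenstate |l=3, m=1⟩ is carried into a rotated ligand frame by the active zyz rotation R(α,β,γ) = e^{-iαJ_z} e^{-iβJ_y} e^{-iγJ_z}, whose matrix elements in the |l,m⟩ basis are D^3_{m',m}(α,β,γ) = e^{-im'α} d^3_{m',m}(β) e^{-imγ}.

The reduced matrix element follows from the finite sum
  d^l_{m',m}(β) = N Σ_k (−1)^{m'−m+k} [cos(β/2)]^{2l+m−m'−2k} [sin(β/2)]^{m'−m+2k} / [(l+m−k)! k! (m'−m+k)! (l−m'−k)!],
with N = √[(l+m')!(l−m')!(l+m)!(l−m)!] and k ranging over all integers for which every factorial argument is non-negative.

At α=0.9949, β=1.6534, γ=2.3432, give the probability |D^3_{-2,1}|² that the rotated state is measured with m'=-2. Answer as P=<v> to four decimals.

P=0.1030

Split into d^3_{-2,1}(β=1.6534) × two z-phases.
c=cos(1.653400/2)=0.677307, s=sin(1.653400/2)=0.735700; N=√[1·120·24·2]=75.894664
k∈{3,4} keeps every argument non-negative
  k=3: (−1)^0·75.8947/(12)·0.6773^3·0.7357^3 = +0.782510
  k=4: (−1)^1·75.8947/(24)·0.6773^1·0.7357^5 = -0.461626
d^3_{-2,1}(1.6534) = +0.782510 -0.461626 = +0.320884
|D^3_{-2,1}|² = |d^3_{-2,1}(β)|² = (+0.320884)² = 0.102967 (the z-rotation phases have unit modulus)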